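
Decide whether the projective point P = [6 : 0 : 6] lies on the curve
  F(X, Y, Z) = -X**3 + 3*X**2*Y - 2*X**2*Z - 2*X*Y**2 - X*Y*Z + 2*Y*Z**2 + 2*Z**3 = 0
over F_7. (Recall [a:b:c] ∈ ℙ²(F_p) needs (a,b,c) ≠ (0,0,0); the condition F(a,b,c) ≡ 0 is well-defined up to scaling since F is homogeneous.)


F(6,0,6) ≡ 1 (mod 7); P is NOT on the curve.

Evaluate F(6, 0, 6) term-by-term (mod 7).
  -X**3 ↦ -1·216·1·1 = -216
  3*X**2*Y ↦ 3·36·0·1 = 0
  -2*X**2*Z ↦ -2·36·1·6 = -432
  -2*X*Y**2 ↦ -2·6·0·1 = 0
  -X*Y*Z ↦ -1·6·0·6 = 0
  2*Y*Z**2 ↦ 2·1·0·36 = 0
  2*Z**3 ↦ 2·1·1·216 = 432
Sum: F(6, 0, 6) = (-216) + (0) + (-432) + (0) + (0) + (0) + (432) = -216.
Reducing mod 7: -216 ≡ 1 (mod 7).
Since F(a, b, c) ≡ 1 ≠ 0 (mod 7), P does NOT lie on the curve.


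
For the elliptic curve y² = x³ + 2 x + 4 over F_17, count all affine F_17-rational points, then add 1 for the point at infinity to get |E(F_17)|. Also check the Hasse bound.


Affine points = {(0, 2), (0, 15), (2, 4), (2, 13), (4, 5), (4, 12), (7, 2), (7, 15), (10, 2), (10, 15), (13, 0), (15, 3), (15, 14), (16, 1), (16, 16)}; affine count = 15; |E(F_17)| = 16.

Discriminant check: Δ ∝ 4a³ + 27b² = 4·2³ + 27·4² = 4·8 + 27·16 ≡ 5 (mod 17). Nonzero ⇒ E is nonsingular.
For each x ∈ F_17, compute rhs = x³ + 2·x + 4 mod 17, then count y ∈ F_17 with y² ≡ rhs.
  x = 0: rhs = 4, matching y values: 2, 15 (2 points).
  x = 1: rhs = 7, matching y values: none (0 points).
  x = 2: rhs = 16, matching y values: 4, 13 (2 points).
  x = 3: rhs = 3, matching y values: none (0 points).
  x = 4: rhs = 8, matching y values: 5, 12 (2 points).
  x = 5: rhs = 3, matching y values: none (0 points).
  x = 6: rhs = 11, matching y values: none (0 points).
  x = 7: rhs = 4, matching y values: 2, 15 (2 points).
  x = 8: rhs = 5, matching y values: none (0 points).
  x = 9: rhs = 3, matching y values: none (0 points).
  x = 10: rhs = 4, matching y values: 2, 15 (2 points).
  x = 11: rhs = 14, matching y values: none (0 points).
  x = 12: rhs = 5, matching y values: none (0 points).
  x = 13: rhs = 0, matching y values: 0 (1 points).
  x = 14: rhs = 5, matching y values: none (0 points).
  x = 15: rhs = 9, matching y values: 3, 14 (2 points).
  x = 16: rhs = 1, matching y values: 1, 16 (2 points).
Total affine count: 15.
Full point count |E(F_17)| = 15 + 1 = 16.
Hasse bound: |16 − (17+1)| = |-2| = 2 ≤ 2√17 ≈ 8.2462 ✓.


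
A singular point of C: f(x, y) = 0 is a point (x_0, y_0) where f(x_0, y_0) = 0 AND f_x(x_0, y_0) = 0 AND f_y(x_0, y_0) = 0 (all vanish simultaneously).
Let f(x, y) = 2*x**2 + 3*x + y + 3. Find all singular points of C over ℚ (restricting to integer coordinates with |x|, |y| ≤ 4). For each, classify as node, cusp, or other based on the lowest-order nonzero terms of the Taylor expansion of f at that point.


No singular points in the scanned grid; C is smooth there.

Compute partial derivatives:
  f_x = 4*x + 3.
  f_y = 1.
f_y = 1 is a nonzero constant, so f_y never vanishes: no point (x, y) can satisfy f = f_x = f_y = 0. In particular no (x, y) ∈ {−4, ..., 4}² is singular; the curve is smooth.


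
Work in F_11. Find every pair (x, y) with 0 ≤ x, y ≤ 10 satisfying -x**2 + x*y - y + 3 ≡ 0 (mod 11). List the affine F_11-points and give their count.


Affine F_11-points: {(0, 3), (2, 1), (3, 3), (4, 8), (5, 0), (6, 0), (7, 4), (8, 4), (9, 7), (10, 1)}; count = 10.

For each of the 121 pairs (x, y) ∈ F_11², evaluate f(x, y) mod 11. Record the zeros.
  x = 0: [0↦3, 1↦2, 2↦1, 3↦0, 4↦10, 5↦9, 6↦8, 7↦7, 8↦6, 9↦5, 10↦4]  zeros at y ∈ {3}
  x = 1: [0↦2, 1↦2, 2↦2, 3↦2, 4↦2, 5↦2, 6↦2, 7↦2, 8↦2, 9↦2, 10↦2]  zeros at y ∈ ∅
  x = 2: [0↦10, 1↦0, 2↦1, 3↦2, 4↦3, 5↦4, 6↦5, 7↦6, 8↦7, 9↦8, 10↦9]  zeros at y ∈ {1}
  x = 3: [0↦5, 1↦7, 2↦9, 3↦0, 4↦2, 5↦4, 6↦6, 7↦8, 8↦10, 9↦1, 10↦3]  zeros at y ∈ {3}
  x = 4: [0↦9, 1↦1, 2↦4, 3↦7, 4↦10, 5↦2, 6↦5, 7↦8, 8↦0, 9↦3, 10↦6]  zeros at y ∈ {8}
  x = 5: [0↦0, 1↦4, 2↦8, 3↦1, 4↦5, 5↦9, 6↦2, 7↦6, 8↦10, 9↦3, 10↦7]  zeros at y ∈ {0}
  x = 6: [0↦0, 1↦5, 2↦10, 3↦4, 4↦9, 5↦3, 6↦8, 7↦2, 8↦7, 9↦1, 10↦6]  zeros at y ∈ {0}
  x = 7: [0↦9, 1↦4, 2↦10, 3↦5, 4↦0, 5↦6, 6↦1, 7↦7, 8↦2, 9↦8, 10↦3]  zeros at y ∈ {4}
  x = 8: [0↦5, 1↦1, 2↦8, 3↦4, 4↦0, 5↦7, 6↦3, 7↦10, 8↦6, 9↦2, 10↦9]  zeros at y ∈ {4}
  x = 9: [0↦10, 1↦7, 2↦4, 3↦1, 4↦9, 5↦6, 6↦3, 7↦0, 8↦8, 9↦5, 10↦2]  zeros at y ∈ {7}
  x = 10: [0↦2, 1↦0, 2↦9, 3↦7, 4↦5, 5↦3, 6↦1, 7↦10, 8↦8, 9↦6, 10↦4]  zeros at y ∈ {1}
Collecting zeros: affine points = {(0, 3), (2, 1), (3, 3), (4, 8), (5, 0), (6, 0), (7, 4), (8, 4), (9, 7), (10, 1)}.
Total count |C(F_11)_aff| = 10.


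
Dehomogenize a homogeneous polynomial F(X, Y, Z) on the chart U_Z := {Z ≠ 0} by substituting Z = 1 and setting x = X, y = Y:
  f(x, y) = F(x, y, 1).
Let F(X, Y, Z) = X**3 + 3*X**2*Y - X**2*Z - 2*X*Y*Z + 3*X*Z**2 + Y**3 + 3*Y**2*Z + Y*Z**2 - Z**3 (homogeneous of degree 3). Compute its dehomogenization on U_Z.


f(x, y) = x**3 + 3*x**2*y - x**2 - 2*x*y + 3*x + y**3 + 3*y**2 + y - 1

On U_Z we set Z = 1. Each monomial c·X^i·Y^j·Z^k in F becomes c·x^i·y^j·1^k = c·x^i·y^j.
Substituting Z = 1: F(X, Y, 1) = x**3 + 3*x**2*y - x**2 - 2*x*y + 3*x + y**3 + 3*y**2 + y - 1.
Note: deg(f) ≤ deg(F) = 3; strict inequality happens when F is divisible by Z (lost terms).


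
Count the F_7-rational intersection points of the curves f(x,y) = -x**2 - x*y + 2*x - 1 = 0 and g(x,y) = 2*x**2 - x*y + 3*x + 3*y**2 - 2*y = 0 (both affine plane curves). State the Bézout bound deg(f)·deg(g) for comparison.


Common zeros: ∅; count = 0; Bézout bound = 4.

deg(f) = 2, deg(g) = 2, so Bézout bound = 4.
Scan x ∈ F_7. For each x, list the y ∈ F_7 with f(x, y) ≡ 0 and those with g(x, y) ≡ 0 (mod 7); the common zeros in that column are the intersection.
  x = 0: f ≡ 0 at y ∈ ∅; g ≡ 0 at y ∈ {0, 3}; common: ∅.
  x = 1: f ≡ 0 at y ∈ {0}; g ≡ 0 at y ∈ ∅; common: ∅.
  x = 2: f ≡ 0 at y ∈ {3}; g ≡ 0 at y ∈ {0, 6}; common: ∅.
  x = 3: f ≡ 0 at y ∈ {1}; g ≡ 0 at y ∈ {5, 6}; common: ∅.
  x = 4: f ≡ 0 at y ∈ {3}; g ≡ 0 at y ∈ ∅; common: ∅.
  x = 5: f ≡ 0 at y ∈ {1}; g ≡ 0 at y ∈ {2, 5}; common: ∅.
  x = 6: f ≡ 0 at y ∈ {4}; g ≡ 0 at y ∈ ∅; common: ∅.
Collecting: common zeros = ∅, so the count is 0.
Comparison with the Bézout bound: 0 ≤ 4 = deg(f)·deg(g), as expected for curves with no common component (the affine F_7-count falls short of the bound because intersections may lie at infinity, over extension fields, or carry multiplicity).


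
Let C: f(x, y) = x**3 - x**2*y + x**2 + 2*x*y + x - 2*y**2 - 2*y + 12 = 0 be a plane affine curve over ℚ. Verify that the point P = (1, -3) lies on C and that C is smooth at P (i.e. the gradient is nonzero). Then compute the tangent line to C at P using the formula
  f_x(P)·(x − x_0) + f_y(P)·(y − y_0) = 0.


Tangent line at P: 6*x + 11*y + 27 = 0.

Step 1: f(1, -3) = 0, so P lies on C.
Step 2: partial derivatives
  f_x(x, y) = 3*x**2 - 2*x*y + 2*x + 2*y + 1, f_y(x, y) = -x**2 + 2*x - 4*y - 2.
  f_x(P) = 6, f_y(P) = 11 (gradient nonzero, so P is smooth).
Step 3: tangent line at P: 6·(x − 1) + 11·(y − -3) = 0.
Expanding: 6*x + 11*y + 27 = 0.


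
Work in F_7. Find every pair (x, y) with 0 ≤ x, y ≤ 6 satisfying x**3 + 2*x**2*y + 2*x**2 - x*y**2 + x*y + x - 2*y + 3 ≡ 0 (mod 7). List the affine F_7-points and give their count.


Affine F_7-points: {(0, 5), (1, 0), (1, 1), (2, 0), (2, 4), (3, 2), (4, 1), (4, 4), (5, 1), (5, 4)}; count = 10.

For each of the 49 pairs (x, y) ∈ F_7², evaluate f(x, y) mod 7. Record the zeros.
  x = 0: [0↦3, 1↦1, 2↦6, 3↦4, 4↦2, 5↦0, 6↦5]  zeros at y ∈ {5}
  x = 1: [0↦0, 1↦0, 2↦5, 3↦1, 4↦2, 5↦1, 6↦5]  zeros at y ∈ {0, 1}
  x = 2: [0↦0, 1↦6, 2↦1, 3↦6, 4↦0, 5↦4, 6↦4]  zeros at y ∈ {0, 4}
  x = 3: [0↦2, 1↦4, 2↦0, 3↦4, 4↦2, 5↦1, 6↦1]  zeros at y ∈ {2}
  x = 4: [0↦5, 1↦0, 2↦1, 3↦1, 4↦0, 5↦5, 6↦2]  zeros at y ∈ {1, 4}
  x = 5: [0↦1, 1↦0, 2↦3, 3↦3, 4↦0, 5↦1, 6↦6]  zeros at y ∈ {1, 4}
  x = 6: [0↦3, 1↦3, 2↦5, 3↦2, 4↦1, 5↦2, 6↦5]  zeros at y ∈ ∅
Collecting zeros: affine points = {(0, 5), (1, 0), (1, 1), (2, 0), (2, 4), (3, 2), (4, 1), (4, 4), (5, 1), (5, 4)}.
Total count |C(F_7)_aff| = 10.


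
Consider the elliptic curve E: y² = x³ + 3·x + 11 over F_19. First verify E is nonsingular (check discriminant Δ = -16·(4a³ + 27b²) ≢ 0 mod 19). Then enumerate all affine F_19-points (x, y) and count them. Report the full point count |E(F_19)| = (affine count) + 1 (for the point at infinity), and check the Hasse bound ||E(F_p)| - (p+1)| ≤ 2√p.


Affine points = {(0, 7), (0, 12), (2, 5), (2, 14), (3, 3), (3, 16), (4, 7), (4, 12), (6, 6), (6, 13), (9, 8), (9, 11), (11, 8), (11, 11), (13, 9), (13, 10), (14, 2), (14, 17), (15, 7), (15, 12), (17, 4), (17, 15), (18, 8), (18, 11)}; affine count = 24; |E(F_19)| = 25.

Discriminant check: Δ ∝ 4a³ + 27b² = 4·3³ + 27·11² = 4·27 + 27·121 ≡ 12 (mod 19). Nonzero ⇒ E is nonsingular.
For each x ∈ F_19, compute rhs = x³ + 3·x + 11 mod 19, then count y ∈ F_19 with y² ≡ rhs.
  x = 0: rhs = 11, matching y values: 7, 12 (2 points).
  x = 1: rhs = 15, matching y values: none (0 points).
  x = 2: rhs = 6, matching y values: 5, 14 (2 points).
  x = 3: rhs = 9, matching y values: 3, 16 (2 points).
  x = 4: rhs = 11, matching y values: 7, 12 (2 points).
  x = 5: rhs = 18, matching y values: none (0 points).
  x = 6: rhs = 17, matching y values: 6, 13 (2 points).
  x = 7: rhs = 14, matching y values: none (0 points).
  x = 8: rhs = 15, matching y values: none (0 points).
  x = 9: rhs = 7, matching y values: 8, 11 (2 points).
  x = 10: rhs = 15, matching y values: none (0 points).
  x = 11: rhs = 7, matching y values: 8, 11 (2 points).
  x = 12: rhs = 8, matching y values: none (0 points).
  x = 13: rhs = 5, matching y values: 9, 10 (2 points).
  x = 14: rhs = 4, matching y values: 2, 17 (2 points).
  x = 15: rhs = 11, matching y values: 7, 12 (2 points).
  x = 16: rhs = 13, matching y values: none (0 points).
  x = 17: rhs = 16, matching y values: 4, 15 (2 points).
  x = 18: rhs = 7, matching y values: 8, 11 (2 points).
Total affine count: 24.
Full point count |E(F_19)| = 24 + 1 = 25.
Hasse bound: |25 − (19+1)| = |5| = 5 ≤ 2√19 ≈ 8.7178 ✓.


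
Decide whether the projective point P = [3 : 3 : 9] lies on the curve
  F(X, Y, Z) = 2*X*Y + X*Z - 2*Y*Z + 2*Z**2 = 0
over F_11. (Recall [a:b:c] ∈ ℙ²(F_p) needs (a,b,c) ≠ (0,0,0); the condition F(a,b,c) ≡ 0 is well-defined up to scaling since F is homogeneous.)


F(3,3,9) ≡ 10 (mod 11); P is NOT on the curve.

Evaluate F(3, 3, 9) term-by-term (mod 11).
  2*X*Y ↦ 2·3·3·1 = 18
  X*Z ↦ 1·3·1·9 = 27
  -2*Y*Z ↦ -2·1·3·9 = -54
  2*Z**2 ↦ 2·1·1·81 = 162
Sum: F(3, 3, 9) = (18) + (27) + (-54) + (162) = 153.
Reducing mod 11: 153 ≡ 10 (mod 11).
Since F(a, b, c) ≡ 10 ≠ 0 (mod 11), P does NOT lie on the curve.


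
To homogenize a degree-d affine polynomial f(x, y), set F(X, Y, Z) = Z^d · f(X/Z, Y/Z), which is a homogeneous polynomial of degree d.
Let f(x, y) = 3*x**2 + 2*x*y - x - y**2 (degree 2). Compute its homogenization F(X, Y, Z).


F(X, Y, Z) = 3*X**2 + 2*X*Y - X*Z - Y**2

deg(f) = 2.
Substitute x = X/Z, y = Y/Z into f, then multiply by Z^2.
  monomial 3·x^2·y^0 ↦ 3·X^2·Y^0·Z^0.
  monomial 2·x^1·y^1 ↦ 2·X^1·Y^1·Z^0.
  monomial -1·x^1·y^0 ↦ -1·X^1·Y^0·Z^1.
  monomial -1·x^0·y^2 ↦ -1·X^0·Y^2·Z^0.
Collecting: F(X, Y, Z) = 3*X**2 + 2*X*Y - X*Z - Y**2.


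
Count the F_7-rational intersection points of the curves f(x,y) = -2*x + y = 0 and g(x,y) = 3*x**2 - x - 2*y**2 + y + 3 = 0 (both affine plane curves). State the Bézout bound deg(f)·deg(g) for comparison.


Common zeros: ∅; count = 0; Bézout bound = 2.

deg(f) = 1, deg(g) = 2, so Bézout bound = 2.
Scan x ∈ F_7. For each x, list the y ∈ F_7 with f(x, y) ≡ 0 and those with g(x, y) ≡ 0 (mod 7); the common zeros in that column are the intersection.
  x = 0: f ≡ 0 at y ∈ {0}; g ≡ 0 at y ∈ {5, 6}; common: ∅.
  x = 1: f ≡ 0 at y ∈ {2}; g ≡ 0 at y ∈ ∅; common: ∅.
  x = 2: f ≡ 0 at y ∈ {4}; g ≡ 0 at y ∈ {2}; common: ∅.
  x = 3: f ≡ 0 at y ∈ {6}; g ≡ 0 at y ∈ {2}; common: ∅.
  x = 4: f ≡ 0 at y ∈ {1}; g ≡ 0 at y ∈ ∅; common: ∅.
  x = 5: f ≡ 0 at y ∈ {3}; g ≡ 0 at y ∈ {5, 6}; common: ∅.
  x = 6: f ≡ 0 at y ∈ {5}; g ≡ 0 at y ∈ {0, 4}; common: ∅.
Collecting: common zeros = ∅, so the count is 0.
Comparison with the Bézout bound: 0 ≤ 2 = deg(f)·deg(g), as expected for curves with no common component (the affine F_7-count falls short of the bound because intersections may lie at infinity, over extension fields, or carry multiplicity).


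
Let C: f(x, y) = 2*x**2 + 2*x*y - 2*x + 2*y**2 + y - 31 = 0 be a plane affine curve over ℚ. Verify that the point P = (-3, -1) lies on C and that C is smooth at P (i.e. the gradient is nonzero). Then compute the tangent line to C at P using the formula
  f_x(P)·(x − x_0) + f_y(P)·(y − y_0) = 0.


Tangent line at P: -16*x - 9*y - 57 = 0.

Step 1: f(-3, -1) = 0, so P lies on C.
Step 2: partial derivatives
  f_x(x, y) = 4*x + 2*y - 2, f_y(x, y) = 2*x + 4*y + 1.
  f_x(P) = -16, f_y(P) = -9 (gradient nonzero, so P is smooth).
Step 3: tangent line at P: -16·(x − -3) + -9·(y − -1) = 0.
Expanding: -16*x - 9*y - 57 = 0.


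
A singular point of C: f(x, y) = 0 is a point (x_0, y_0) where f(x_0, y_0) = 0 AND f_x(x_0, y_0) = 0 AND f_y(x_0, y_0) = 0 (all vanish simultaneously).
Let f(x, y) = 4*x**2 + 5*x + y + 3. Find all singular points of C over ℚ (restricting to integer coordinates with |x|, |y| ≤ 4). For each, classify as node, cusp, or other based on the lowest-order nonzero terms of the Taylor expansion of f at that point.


No singular points in the scanned grid; C is smooth there.

Compute partial derivatives:
  f_x = 8*x + 5.
  f_y = 1.
f_y = 1 is a nonzero constant, so f_y never vanishes: no point (x, y) can satisfy f = f_x = f_y = 0. In particular no (x, y) ∈ {−4, ..., 4}² is singular; the curve is smooth.


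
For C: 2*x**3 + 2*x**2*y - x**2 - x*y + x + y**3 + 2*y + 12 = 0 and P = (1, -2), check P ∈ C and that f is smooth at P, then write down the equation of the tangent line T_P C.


Tangent line at P: -x + 15*y + 31 = 0.

Step 1: f(1, -2) = 0, so P lies on C.
Step 2: partial derivatives
  f_x(x, y) = 6*x**2 + 4*x*y - 2*x - y + 1, f_y(x, y) = 2*x**2 - x + 3*y**2 + 2.
  f_x(P) = -1, f_y(P) = 15 (gradient nonzero, so P is smooth).
Step 3: tangent line at P: -1·(x − 1) + 15·(y − -2) = 0.
Expanding: -x + 15*y + 31 = 0.


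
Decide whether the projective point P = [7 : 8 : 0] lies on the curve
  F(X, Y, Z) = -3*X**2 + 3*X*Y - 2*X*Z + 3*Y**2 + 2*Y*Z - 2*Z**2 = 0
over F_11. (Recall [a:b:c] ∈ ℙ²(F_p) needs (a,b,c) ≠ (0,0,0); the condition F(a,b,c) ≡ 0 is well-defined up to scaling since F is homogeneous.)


F(7,8,0) ≡ 4 (mod 11); P is NOT on the curve.

Evaluate F(7, 8, 0) term-by-term (mod 11).
  -3*X**2 ↦ -3·49·1·1 = -147
  3*X*Y ↦ 3·7·8·1 = 168
  -2*X*Z ↦ -2·7·1·0 = 0
  3*Y**2 ↦ 3·1·64·1 = 192
  2*Y*Z ↦ 2·1·8·0 = 0
  -2*Z**2 ↦ -2·1·1·0 = 0
Sum: F(7, 8, 0) = (-147) + (168) + (0) + (192) + (0) + (0) = 213.
Reducing mod 11: 213 ≡ 4 (mod 11).
Since F(a, b, c) ≡ 4 ≠ 0 (mod 11), P does NOT lie on the curve.


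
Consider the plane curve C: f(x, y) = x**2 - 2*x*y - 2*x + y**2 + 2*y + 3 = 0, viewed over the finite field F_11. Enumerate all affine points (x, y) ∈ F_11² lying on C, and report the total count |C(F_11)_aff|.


Affine F_11-points: {(0, 2), (0, 7), (1, 3), (1, 8), (2, 4), (2, 9), (3, 5), (3, 10), (4, 0), (4, 6), (5, 1), (5, 7), (6, 2), (6, 8), (7, 3), (7, 9), (8, 4), (8, 10), (9, 0), (9, 5), (10, 1), (10, 6)}; count = 22.

For each of the 121 pairs (x, y) ∈ F_11², evaluate f(x, y) mod 11. Record the zeros.
  x = 0: [0↦3, 1↦6, 2↦0, 3↦7, 4↦5, 5↦5, 6↦7, 7↦0, 8↦6, 9↦3, 10↦2]  zeros at y ∈ {2, 7}
  x = 1: [0↦2, 1↦3, 2↦6, 3↦0, 4↦7, 5↦5, 6↦5, 7↦7, 8↦0, 9↦6, 10↦3]  zeros at y ∈ {3, 8}
  x = 2: [0↦3, 1↦2, 2↦3, 3↦6, 4↦0, 5↦7, 6↦5, 7↦5, 8↦7, 9↦0, 10↦6]  zeros at y ∈ {4, 9}
  x = 3: [0↦6, 1↦3, 2↦2, 3↦3, 4↦6, 5↦0, 6↦7, 7↦5, 8↦5, 9↦7, 10↦0]  zeros at y ∈ {5, 10}
  x = 4: [0↦0, 1↦6, 2↦3, 3↦2, 4↦3, 5↦6, 6↦0, 7↦7, 8↦5, 9↦5, 10↦7]  zeros at y ∈ {0, 6}
  x = 5: [0↦7, 1↦0, 2↦6, 3↦3, 4↦2, 5↦3, 6↦6, 7↦0, 8↦7, 9↦5, 10↦5]  zeros at y ∈ {1, 7}
  x = 6: [0↦5, 1↦7, 2↦0, 3↦6, 4↦3, 5↦2, 6↦3, 7↦6, 8↦0, 9↦7, 10↦5]  zeros at y ∈ {2, 8}
  x = 7: [0↦5, 1↦5, 2↦7, 3↦0, 4↦6, 5↦3, 6↦2, 7↦3, 8↦6, 9↦0, 10↦7]  zeros at y ∈ {3, 9}
  x = 8: [0↦7, 1↦5, 2↦5, 3↦7, 4↦0, 5↦6, 6↦3, 7↦2, 8↦3, 9↦6, 10↦0]  zeros at y ∈ {4, 10}
  x = 9: [0↦0, 1↦7, 2↦5, 3↦5, 4↦7, 5↦0, 6↦6, 7↦3, 8↦2, 9↦3, 10↦6]  zeros at y ∈ {0, 5}
  x = 10: [0↦6, 1↦0, 2↦7, 3↦5, 4↦5, 5↦7, 6↦0, 7↦6, 8↦3, 9↦2, 10↦3]  zeros at y ∈ {1, 6}
Collecting zeros: affine points = {(0, 2), (0, 7), (1, 3), (1, 8), (2, 4), (2, 9), (3, 5), (3, 10), (4, 0), (4, 6), (5, 1), (5, 7), (6, 2), (6, 8), (7, 3), (7, 9), (8, 4), (8, 10), (9, 0), (9, 5), (10, 1), (10, 6)}.
Total count |C(F_11)_aff| = 22.


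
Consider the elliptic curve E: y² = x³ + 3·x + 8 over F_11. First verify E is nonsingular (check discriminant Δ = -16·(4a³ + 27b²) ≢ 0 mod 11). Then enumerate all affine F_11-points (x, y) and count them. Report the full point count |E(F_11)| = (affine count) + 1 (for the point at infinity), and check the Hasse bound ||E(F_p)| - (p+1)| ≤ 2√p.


Affine points = {(1, 1), (1, 10), (2, 0), (3, 0), (5, 4), (5, 7), (6, 0), (7, 3), (7, 8), (8, 4), (8, 7), (9, 4), (9, 7), (10, 2), (10, 9)}; affine count = 15; |E(F_11)| = 16.

Discriminant check: Δ ∝ 4a³ + 27b² = 4·3³ + 27·8² = 4·27 + 27·64 ≡ 10 (mod 11). Nonzero ⇒ E is nonsingular.
For each x ∈ F_11, compute rhs = x³ + 3·x + 8 mod 11, then count y ∈ F_11 with y² ≡ rhs.
  x = 0: rhs = 8, matching y values: none (0 points).
  x = 1: rhs = 1, matching y values: 1, 10 (2 points).
  x = 2: rhs = 0, matching y values: 0 (1 points).
  x = 3: rhs = 0, matching y values: 0 (1 points).
  x = 4: rhs = 7, matching y values: none (0 points).
  x = 5: rhs = 5, matching y values: 4, 7 (2 points).
  x = 6: rhs = 0, matching y values: 0 (1 points).
  x = 7: rhs = 9, matching y values: 3, 8 (2 points).
  x = 8: rhs = 5, matching y values: 4, 7 (2 points).
  x = 9: rhs = 5, matching y values: 4, 7 (2 points).
  x = 10: rhs = 4, matching y values: 2, 9 (2 points).
Total affine count: 15.
Full point count |E(F_11)| = 15 + 1 = 16.
Hasse bound: |16 − (11+1)| = |4| = 4 ≤ 2√11 ≈ 6.6332 ✓.


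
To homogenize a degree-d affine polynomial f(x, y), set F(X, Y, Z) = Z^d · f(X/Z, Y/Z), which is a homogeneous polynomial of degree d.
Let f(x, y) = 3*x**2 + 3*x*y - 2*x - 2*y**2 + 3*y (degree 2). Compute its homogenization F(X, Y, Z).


F(X, Y, Z) = 3*X**2 + 3*X*Y - 2*X*Z - 2*Y**2 + 3*Y*Z

deg(f) = 2.
Substitute x = X/Z, y = Y/Z into f, then multiply by Z^2.
  monomial 3·x^2·y^0 ↦ 3·X^2·Y^0·Z^0.
  monomial 3·x^1·y^1 ↦ 3·X^1·Y^1·Z^0.
  monomial -2·x^1·y^0 ↦ -2·X^1·Y^0·Z^1.
  monomial -2·x^0·y^2 ↦ -2·X^0·Y^2·Z^0.
  monomial 3·x^0·y^1 ↦ 3·X^0·Y^1·Z^1.
Collecting: F(X, Y, Z) = 3*X**2 + 3*X*Y - 2*X*Z - 2*Y**2 + 3*Y*Z.


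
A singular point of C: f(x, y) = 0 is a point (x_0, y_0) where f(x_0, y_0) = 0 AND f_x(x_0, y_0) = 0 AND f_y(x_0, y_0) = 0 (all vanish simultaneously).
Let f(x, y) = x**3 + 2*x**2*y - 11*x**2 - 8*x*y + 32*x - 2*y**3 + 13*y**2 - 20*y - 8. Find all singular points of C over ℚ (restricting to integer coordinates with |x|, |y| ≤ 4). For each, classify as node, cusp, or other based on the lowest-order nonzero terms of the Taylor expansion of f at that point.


Singular points: {(2, 2)}; classification: node.

Compute partial derivatives:
  f_x = 3*x**2 + 4*x*y - 22*x - 8*y + 32.
  f_y = 2*x**2 - 8*x - 6*y**2 + 26*y - 20.
Scan x_0 ∈ {−4, ..., 4}. For each x_0, f_y(x_0, y) is a polynomial in y; find its integer roots y ∈ {−4, ..., 4}, then test f_x and f at those candidates.
  x = -4: f_y(-4, y) = -6*y**2 + 26*y + 44; no integer root y with |y| ≤ 4.
  x = -3: f_y(-3, y) = -6*y**2 + 26*y + 22; no integer root y with |y| ≤ 4.
  x = -2: f_y(-2, y) = -6*y**2 + 26*y + 4; no integer root y with |y| ≤ 4.
  x = -1: f_y(-1, y) = -6*y**2 + 26*y - 10; no integer root y with |y| ≤ 4.
  x = 0: f_y(0, y) = -6*y**2 + 26*y - 20; vanishes at y ∈ {1}. (0, 1): f_x = 24 ≠ 0.
  x = 1: f_y(1, y) = -6*y**2 + 26*y - 26; no integer root y with |y| ≤ 4.
  x = 2: f_y(2, y) = -6*y**2 + 26*y - 28; vanishes at y ∈ {2}. (2, 2): f_x = 0, f = 0 — SINGULAR.
  x = 3: f_y(3, y) = -6*y**2 + 26*y - 26; no integer root y with |y| ≤ 4.
  x = 4: f_y(4, y) = -6*y**2 + 26*y - 20; vanishes at y ∈ {1}. (4, 1): f_x = 0 but f = -1 ≠ 0.
Only singular point on the grid: (2, 2).
Classify: substitute x = 2 + u, y = 2 + v and expand: f = u**3 + 2*u**2*v - u**2 - 2*v**3 + v**2.
No constant or linear terms (consistent with a singular point). Quadratic part: -u**2 + v**2. Cubic part: u**3 + 2*u**2*v - 2*v**3.
The quadratic part v**2 - u**2 = (v − u)(v + u) splits into two distinct linear factors, so there are two distinct tangent lines y − 2 = ±(x − 2) — this is a node (ordinary double point).
Classification: node.


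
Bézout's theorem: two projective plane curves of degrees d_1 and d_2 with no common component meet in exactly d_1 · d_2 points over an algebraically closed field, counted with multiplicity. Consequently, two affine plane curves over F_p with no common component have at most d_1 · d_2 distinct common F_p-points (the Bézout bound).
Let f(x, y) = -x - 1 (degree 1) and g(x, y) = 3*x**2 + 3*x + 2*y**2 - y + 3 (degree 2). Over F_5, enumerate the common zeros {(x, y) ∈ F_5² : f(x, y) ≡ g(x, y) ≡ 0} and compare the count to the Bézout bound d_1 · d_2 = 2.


Common zeros: ∅; count = 0; Bézout bound = 2.

deg(f) = 1, deg(g) = 2, so Bézout bound = 2.
Scan x ∈ F_5. For each x, list the y ∈ F_5 with f(x, y) ≡ 0 and those with g(x, y) ≡ 0 (mod 5); the common zeros in that column are the intersection.
  x = 0: f ≡ 0 at y ∈ ∅; g ≡ 0 at y ∈ ∅; common: ∅.
  x = 1: f ≡ 0 at y ∈ ∅; g ≡ 0 at y ∈ {1, 2}; common: ∅.
  x = 2: f ≡ 0 at y ∈ ∅; g ≡ 0 at y ∈ ∅; common: ∅.
  x = 3: f ≡ 0 at y ∈ ∅; g ≡ 0 at y ∈ {1, 2}; common: ∅.
  x = 4: f ≡ 0 at y ∈ {0, 1, 2, 3, 4}; g ≡ 0 at y ∈ ∅; common: ∅.
Collecting: common zeros = ∅, so the count is 0.
Comparison with the Bézout bound: 0 ≤ 2 = deg(f)·deg(g), as expected for curves with no common component (the affine F_5-count falls short of the bound because intersections may lie at infinity, over extension fields, or carry multiplicity).


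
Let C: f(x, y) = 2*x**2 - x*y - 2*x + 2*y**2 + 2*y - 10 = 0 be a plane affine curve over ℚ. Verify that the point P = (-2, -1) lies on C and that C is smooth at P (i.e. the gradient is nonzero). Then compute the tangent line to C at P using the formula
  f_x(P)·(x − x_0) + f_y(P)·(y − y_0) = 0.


Tangent line at P: -9*x - 18 = 0.

Step 1: f(-2, -1) = 0, so P lies on C.
Step 2: partial derivatives
  f_x(x, y) = 4*x - y - 2, f_y(x, y) = -x + 4*y + 2.
  f_x(P) = -9, f_y(P) = 0 (gradient nonzero, so P is smooth).
Step 3: tangent line at P: -9·(x − -2) + 0·(y − -1) = 0.
Expanding: -9*x - 18 = 0.


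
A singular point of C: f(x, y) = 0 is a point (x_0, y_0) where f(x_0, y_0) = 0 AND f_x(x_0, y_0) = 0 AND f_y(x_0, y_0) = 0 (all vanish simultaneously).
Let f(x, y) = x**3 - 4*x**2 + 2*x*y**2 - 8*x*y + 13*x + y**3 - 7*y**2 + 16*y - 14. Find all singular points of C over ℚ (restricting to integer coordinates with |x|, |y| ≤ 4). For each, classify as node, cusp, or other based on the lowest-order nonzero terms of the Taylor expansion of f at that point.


Singular points: {(1, 2)}; classification: node.

Compute partial derivatives:
  f_x = 3*x**2 - 8*x + 2*y**2 - 8*y + 13.
  f_y = 4*x*y - 8*x + 3*y**2 - 14*y + 16.
Scan x_0 ∈ {−4, ..., 4}. For each x_0, f_y(x_0, y) is a polynomial in y; find its integer roots y ∈ {−4, ..., 4}, then test f_x and f at those candidates.
  x = -4: f_y(-4, y) = 3*y**2 - 30*y + 48; vanishes at y ∈ {2}. (-4, 2): f_x = 85 ≠ 0.
  x = -3: f_y(-3, y) = 3*y**2 - 26*y + 40; vanishes at y ∈ {2}. (-3, 2): f_x = 56 ≠ 0.
  x = -2: f_y(-2, y) = 3*y**2 - 22*y + 32; vanishes at y ∈ {2}. (-2, 2): f_x = 33 ≠ 0.
  x = -1: f_y(-1, y) = 3*y**2 - 18*y + 24; vanishes at y ∈ {2, 4}. (-1, 2): f_x = 16 ≠ 0; (-1, 4): f_x = 24 ≠ 0.
  x = 0: f_y(0, y) = 3*y**2 - 14*y + 16; vanishes at y ∈ {2}. (0, 2): f_x = 5 ≠ 0.
  x = 1: f_y(1, y) = 3*y**2 - 10*y + 8; vanishes at y ∈ {2}. (1, 2): f_x = 0, f = 0 — SINGULAR.
  x = 2: f_y(2, y) = 3*y**2 - 6*y; vanishes at y ∈ {0, 2}. (2, 0): f_x = 9 ≠ 0; (2, 2): f_x = 1 ≠ 0.
  x = 3: f_y(3, y) = 3*y**2 - 2*y - 8; vanishes at y ∈ {2}. (3, 2): f_x = 8 ≠ 0.
  x = 4: f_y(4, y) = 3*y**2 + 2*y - 16; vanishes at y ∈ {2}. (4, 2): f_x = 21 ≠ 0.
Only singular point on the grid: (1, 2).
Classify: substitute x = 1 + u, y = 2 + v and expand: f = u**3 - u**2 + 2*u*v**2 + v**3 + v**2.
No constant or linear terms (consistent with a singular point). Quadratic part: -u**2 + v**2. Cubic part: u**3 + 2*u*v**2 + v**3.
The quadratic part v**2 - u**2 = (v − u)(v + u) splits into two distinct linear factors, so there are two distinct tangent lines y − 2 = ±(x − 1) — this is a node (ordinary double point).
Classification: node.


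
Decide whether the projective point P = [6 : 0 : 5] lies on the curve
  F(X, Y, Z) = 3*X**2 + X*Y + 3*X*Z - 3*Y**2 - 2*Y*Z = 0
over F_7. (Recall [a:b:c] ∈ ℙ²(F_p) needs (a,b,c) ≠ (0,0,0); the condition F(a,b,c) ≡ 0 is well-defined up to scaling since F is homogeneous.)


F(6,0,5) ≡ 2 (mod 7); P is NOT on the curve.

Evaluate F(6, 0, 5) term-by-term (mod 7).
  3*X**2 ↦ 3·36·1·1 = 108
  X*Y ↦ 1·6·0·1 = 0
  3*X*Z ↦ 3·6·1·5 = 90
  -3*Y**2 ↦ -3·1·0·1 = 0
  -2*Y*Z ↦ -2·1·0·5 = 0
Sum: F(6, 0, 5) = (108) + (0) + (90) + (0) + (0) = 198.
Reducing mod 7: 198 ≡ 2 (mod 7).
Since F(a, b, c) ≡ 2 ≠ 0 (mod 7), P does NOT lie on the curve.


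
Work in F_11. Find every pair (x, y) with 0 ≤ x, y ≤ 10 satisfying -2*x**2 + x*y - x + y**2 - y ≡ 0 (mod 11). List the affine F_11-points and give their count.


Affine F_11-points: {(0, 0), (0, 1), (1, 5), (1, 6), (3, 10), (5, 0), (5, 7), (7, 6), (7, 10), (9, 7)}; count = 10.

For each of the 121 pairs (x, y) ∈ F_11², evaluate f(x, y) mod 11. Record the zeros.
  x = 0: [0↦0, 1↦0, 2↦2, 3↦6, 4↦1, 5↦9, 6↦8, 7↦9, 8↦1, 9↦6, 10↦2]  zeros at y ∈ {0, 1}
  x = 1: [0↦8, 1↦9, 2↦1, 3↦6, 4↦2, 5↦0, 6↦0, 7↦2, 8↦6, 9↦1, 10↦9]  zeros at y ∈ {5, 6}
  x = 2: [0↦1, 1↦3, 2↦7, 3↦2, 4↦10, 5↦9, 6↦10, 7↦2, 8↦7, 9↦3, 10↦1]  zeros at y ∈ ∅
  x = 3: [0↦1, 1↦4, 2↦9, 3↦5, 4↦3, 5↦3, 6↦5, 7↦9, 8↦4, 9↦1, 10↦0]  zeros at y ∈ {10}
  x = 4: [0↦8, 1↦1, 2↦7, 3↦4, 4↦3, 5↦4, 6↦7, 7↦1, 8↦8, 9↦6, 10↦6]  zeros at y ∈ ∅
  x = 5: [0↦0, 1↦5, 2↦1, 3↦10, 4↦10, 5↦1, 6↦5, 7↦0, 8↦8, 9↦7, 10↦8]  zeros at y ∈ {0, 7}
  x = 6: [0↦10, 1↦5, 2↦2, 3↦1, 4↦2, 5↦5, 6↦10, 7↦6, 8↦4, 9↦4, 10↦6]  zeros at y ∈ ∅
  x = 7: [0↦5, 1↦1, 2↦10, 3↦10, 4↦1, 5↦5, 6↦0, 7↦8, 8↦7, 9↦8, 10↦0]  zeros at y ∈ {6, 10}
  x = 8: [0↦7, 1↦4, 2↦3, 3↦4, 4↦7, 5↦1, 6↦8, 7↦6, 8↦6, 9↦8, 10↦1]  zeros at y ∈ ∅
  x = 9: [0↦5, 1↦3, 2↦3, 3↦5, 4↦9, 5↦4, 6↦1, 7↦0, 8↦1, 9↦4, 10↦9]  zeros at y ∈ {7}
  x = 10: [0↦10, 1↦9, 2↦10, 3↦2, 4↦7, 5↦3, 6↦1, 7↦1, 8↦3, 9↦7, 10↦2]  zeros at y ∈ ∅
Collecting zeros: affine points = {(0, 0), (0, 1), (1, 5), (1, 6), (3, 10), (5, 0), (5, 7), (7, 6), (7, 10), (9, 7)}.
Total count |C(F_11)_aff| = 10.


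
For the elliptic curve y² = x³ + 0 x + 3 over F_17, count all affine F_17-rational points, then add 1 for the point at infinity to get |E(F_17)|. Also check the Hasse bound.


Affine points = {(1, 2), (1, 15), (3, 8), (3, 9), (4, 4), (4, 13), (5, 3), (5, 14), (6, 7), (6, 10), (9, 1), (9, 16), (10, 0), (11, 5), (11, 12), (16, 6), (16, 11)}; affine count = 17; |E(F_17)| = 18.

Discriminant check: Δ ∝ 4a³ + 27b² = 4·0³ + 27·3² = 4·0 + 27·9 ≡ 5 (mod 17). Nonzero ⇒ E is nonsingular.
For each x ∈ F_17, compute rhs = x³ + 0·x + 3 mod 17, then count y ∈ F_17 with y² ≡ rhs.
  x = 0: rhs = 3, matching y values: none (0 points).
  x = 1: rhs = 4, matching y values: 2, 15 (2 points).
  x = 2: rhs = 11, matching y values: none (0 points).
  x = 3: rhs = 13, matching y values: 8, 9 (2 points).
  x = 4: rhs = 16, matching y values: 4, 13 (2 points).
  x = 5: rhs = 9, matching y values: 3, 14 (2 points).
  x = 6: rhs = 15, matching y values: 7, 10 (2 points).
  x = 7: rhs = 6, matching y values: none (0 points).
  x = 8: rhs = 5, matching y values: none (0 points).
  x = 9: rhs = 1, matching y values: 1, 16 (2 points).
  x = 10: rhs = 0, matching y values: 0 (1 points).
  x = 11: rhs = 8, matching y values: 5, 12 (2 points).
  x = 12: rhs = 14, matching y values: none (0 points).
  x = 13: rhs = 7, matching y values: none (0 points).
  x = 14: rhs = 10, matching y values: none (0 points).
  x = 15: rhs = 12, matching y values: none (0 points).
  x = 16: rhs = 2, matching y values: 6, 11 (2 points).
Total affine count: 17.
Full point count |E(F_17)| = 17 + 1 = 18.
Hasse bound: |18 − (17+1)| = |0| = 0 ≤ 2√17 ≈ 8.2462 ✓.


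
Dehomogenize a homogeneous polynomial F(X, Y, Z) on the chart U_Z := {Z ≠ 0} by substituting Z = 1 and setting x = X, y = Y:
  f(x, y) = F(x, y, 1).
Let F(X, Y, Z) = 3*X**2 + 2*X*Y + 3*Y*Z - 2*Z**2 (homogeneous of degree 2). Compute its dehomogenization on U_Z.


f(x, y) = 3*x**2 + 2*x*y + 3*y - 2

On U_Z we set Z = 1. Each monomial c·X^i·Y^j·Z^k in F becomes c·x^i·y^j·1^k = c·x^i·y^j.
Substituting Z = 1: F(X, Y, 1) = 3*x**2 + 2*x*y + 3*y - 2.
Note: deg(f) ≤ deg(F) = 2; strict inequality happens when F is divisible by Z (lost terms).


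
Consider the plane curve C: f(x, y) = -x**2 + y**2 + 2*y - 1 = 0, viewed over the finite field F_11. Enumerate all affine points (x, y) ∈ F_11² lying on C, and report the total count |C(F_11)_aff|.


Affine F_11-points: {(1, 4), (1, 5), (3, 10), (5, 3), (5, 6), (6, 3), (6, 6), (8, 10), (10, 4), (10, 5)}; count = 10.

For each of the 121 pairs (x, y) ∈ F_11², evaluate f(x, y) mod 11. Record the zeros.
  x = 0: [0↦10, 1↦2, 2↦7, 3↦3, 4↦1, 5↦1, 6↦3, 7↦7, 8↦2, 9↦10, 10↦9]  zeros at y ∈ ∅
  x = 1: [0↦9, 1↦1, 2↦6, 3↦2, 4↦0, 5↦0, 6↦2, 7↦6, 8↦1, 9↦9, 10↦8]  zeros at y ∈ {4, 5}
  x = 2: [0↦6, 1↦9, 2↦3, 3↦10, 4↦8, 5↦8, 6↦10, 7↦3, 8↦9, 9↦6, 10↦5]  zeros at y ∈ ∅
  x = 3: [0↦1, 1↦4, 2↦9, 3↦5, 4↦3, 5↦3, 6↦5, 7↦9, 8↦4, 9↦1, 10↦0]  zeros at y ∈ {10}
  x = 4: [0↦5, 1↦8, 2↦2, 3↦9, 4↦7, 5↦7, 6↦9, 7↦2, 8↦8, 9↦5, 10↦4]  zeros at y ∈ ∅
  x = 5: [0↦7, 1↦10, 2↦4, 3↦0, 4↦9, 5↦9, 6↦0, 7↦4, 8↦10, 9↦7, 10↦6]  zeros at y ∈ {3, 6}
  x = 6: [0↦7, 1↦10, 2↦4, 3↦0, 4↦9, 5↦9, 6↦0, 7↦4, 8↦10, 9↦7, 10↦6]  zeros at y ∈ {3, 6}
  x = 7: [0↦5, 1↦8, 2↦2, 3↦9, 4↦7, 5↦7, 6↦9, 7↦2, 8↦8, 9↦5, 10↦4]  zeros at y ∈ ∅
  x = 8: [0↦1, 1↦4, 2↦9, 3↦5, 4↦3, 5↦3, 6↦5, 7↦9, 8↦4, 9↦1, 10↦0]  zeros at y ∈ {10}
  x = 9: [0↦6, 1↦9, 2↦3, 3↦10, 4↦8, 5↦8, 6↦10, 7↦3, 8↦9, 9↦6, 10↦5]  zeros at y ∈ ∅
  x = 10: [0↦9, 1↦1, 2↦6, 3↦2, 4↦0, 5↦0, 6↦2, 7↦6, 8↦1, 9↦9, 10↦8]  zeros at y ∈ {4, 5}
Collecting zeros: affine points = {(1, 4), (1, 5), (3, 10), (5, 3), (5, 6), (6, 3), (6, 6), (8, 10), (10, 4), (10, 5)}.
Total count |C(F_11)_aff| = 10.


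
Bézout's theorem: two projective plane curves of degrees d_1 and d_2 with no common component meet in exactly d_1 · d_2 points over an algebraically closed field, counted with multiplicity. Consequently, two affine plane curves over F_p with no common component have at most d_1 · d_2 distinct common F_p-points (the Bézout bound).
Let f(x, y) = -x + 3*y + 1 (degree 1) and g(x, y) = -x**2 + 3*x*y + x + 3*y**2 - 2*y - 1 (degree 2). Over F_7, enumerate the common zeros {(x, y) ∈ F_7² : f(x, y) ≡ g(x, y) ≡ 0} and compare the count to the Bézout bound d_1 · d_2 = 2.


Common zeros: {(0, 2), (4, 1)}; count = 2; Bézout bound = 2.

deg(f) = 1, deg(g) = 2, so Bézout bound = 2.
Scan x ∈ F_7. For each x, list the y ∈ F_7 with f(x, y) ≡ 0 and those with g(x, y) ≡ 0 (mod 7); the common zeros in that column are the intersection.
  x = 0: f ≡ 0 at y ∈ {2}; g ≡ 0 at y ∈ {1, 2}; common: {2}.
  x = 1: f ≡ 0 at y ∈ {0}; g ≡ 0 at y ∈ ∅; common: ∅.
  x = 2: f ≡ 0 at y ∈ {5}; g ≡ 0 at y ∈ ∅; common: ∅.
  x = 3: f ≡ 0 at y ∈ {3}; g ≡ 0 at y ∈ {0}; common: ∅.
  x = 4: f ≡ 0 at y ∈ {1}; g ≡ 0 at y ∈ {1, 5}; common: {1}.
  x = 5: f ≡ 0 at y ∈ {6}; g ≡ 0 at y ∈ {0, 5}; common: ∅.
  x = 6: f ≡ 0 at y ∈ {4}; g ≡ 0 at y ∈ ∅; common: ∅.
Collecting: common zeros = {(0, 2), (4, 1)}, so the count is 2.
Comparison with the Bézout bound: 2 ≤ 2 = deg(f)·deg(g), as expected for curves with no common component (the bound is attained).


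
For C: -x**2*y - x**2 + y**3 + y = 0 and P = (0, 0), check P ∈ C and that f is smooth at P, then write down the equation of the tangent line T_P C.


Tangent line at P: y = 0.

Step 1: f(0, 0) = 0, so P lies on C.
Step 2: partial derivatives
  f_x(x, y) = -2*x*y - 2*x, f_y(x, y) = -x**2 + 3*y**2 + 1.
  f_x(P) = 0, f_y(P) = 1 (gradient nonzero, so P is smooth).
Step 3: tangent line at P: 0·(x − 0) + 1·(y − 0) = 0.
Expanding: y = 0.


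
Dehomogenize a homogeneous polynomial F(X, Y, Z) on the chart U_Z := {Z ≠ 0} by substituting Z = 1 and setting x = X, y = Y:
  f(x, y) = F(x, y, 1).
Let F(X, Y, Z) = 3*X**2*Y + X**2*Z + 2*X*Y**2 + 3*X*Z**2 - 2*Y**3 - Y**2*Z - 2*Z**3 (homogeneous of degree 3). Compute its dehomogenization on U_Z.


f(x, y) = 3*x**2*y + x**2 + 2*x*y**2 + 3*x - 2*y**3 - y**2 - 2

On U_Z we set Z = 1. Each monomial c·X^i·Y^j·Z^k in F becomes c·x^i·y^j·1^k = c·x^i·y^j.
Substituting Z = 1: F(X, Y, 1) = 3*x**2*y + x**2 + 2*x*y**2 + 3*x - 2*y**3 - y**2 - 2.
Note: deg(f) ≤ deg(F) = 3; strict inequality happens when F is divisible by Z (lost terms).


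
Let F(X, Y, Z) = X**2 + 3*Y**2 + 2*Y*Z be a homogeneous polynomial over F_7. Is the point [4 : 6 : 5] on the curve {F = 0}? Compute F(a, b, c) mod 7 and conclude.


F(4,6,5) ≡ 2 (mod 7); P is NOT on the curve.

Evaluate F(4, 6, 5) term-by-term (mod 7).
  X**2 ↦ 1·16·1·1 = 16
  3*Y**2 ↦ 3·1·36·1 = 108
  2*Y*Z ↦ 2·1·6·5 = 60
Sum: F(4, 6, 5) = (16) + (108) + (60) = 184.
Reducing mod 7: 184 ≡ 2 (mod 7).
Since F(a, b, c) ≡ 2 ≠ 0 (mod 7), P does NOT lie on the curve.


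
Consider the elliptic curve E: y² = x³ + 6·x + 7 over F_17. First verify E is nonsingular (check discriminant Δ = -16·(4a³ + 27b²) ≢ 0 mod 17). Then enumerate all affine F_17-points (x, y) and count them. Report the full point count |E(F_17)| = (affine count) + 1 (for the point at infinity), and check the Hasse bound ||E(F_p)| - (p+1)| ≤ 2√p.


Affine points = {(3, 1), (3, 16), (5, 3), (5, 14), (6, 2), (6, 15), (7, 1), (7, 16), (9, 5), (9, 12), (10, 8), (10, 9), (13, 2), (13, 15), (14, 8), (14, 9), (15, 2), (15, 15), (16, 0)}; affine count = 19; |E(F_17)| = 20.

Discriminant check: Δ ∝ 4a³ + 27b² = 4·6³ + 27·7² = 4·216 + 27·49 ≡ 11 (mod 17). Nonzero ⇒ E is nonsingular.
For each x ∈ F_17, compute rhs = x³ + 6·x + 7 mod 17, then count y ∈ F_17 with y² ≡ rhs.
  x = 0: rhs = 7, matching y values: none (0 points).
  x = 1: rhs = 14, matching y values: none (0 points).
  x = 2: rhs = 10, matching y values: none (0 points).
  x = 3: rhs = 1, matching y values: 1, 16 (2 points).
  x = 4: rhs = 10, matching y values: none (0 points).
  x = 5: rhs = 9, matching y values: 3, 14 (2 points).
  x = 6: rhs = 4, matching y values: 2, 15 (2 points).
  x = 7: rhs = 1, matching y values: 1, 16 (2 points).
  x = 8: rhs = 6, matching y values: none (0 points).
  x = 9: rhs = 8, matching y values: 5, 12 (2 points).
  x = 10: rhs = 13, matching y values: 8, 9 (2 points).
  x = 11: rhs = 10, matching y values: none (0 points).
  x = 12: rhs = 5, matching y values: none (0 points).
  x = 13: rhs = 4, matching y values: 2, 15 (2 points).
  x = 14: rhs = 13, matching y values: 8, 9 (2 points).
  x = 15: rhs = 4, matching y values: 2, 15 (2 points).
  x = 16: rhs = 0, matching y values: 0 (1 points).
Total affine count: 19.
Full point count |E(F_17)| = 19 + 1 = 20.
Hasse bound: |20 − (17+1)| = |2| = 2 ≤ 2√17 ≈ 8.2462 ✓.


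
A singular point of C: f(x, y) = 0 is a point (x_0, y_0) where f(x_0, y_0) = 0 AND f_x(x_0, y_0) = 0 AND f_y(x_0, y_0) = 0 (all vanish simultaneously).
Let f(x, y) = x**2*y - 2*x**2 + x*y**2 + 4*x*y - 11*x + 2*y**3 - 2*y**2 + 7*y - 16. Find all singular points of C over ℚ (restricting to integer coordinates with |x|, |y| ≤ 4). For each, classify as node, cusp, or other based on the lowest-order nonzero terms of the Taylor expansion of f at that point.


Singular points: {(-3, 1)}; classification: node.

Compute partial derivatives:
  f_x = 2*x*y - 4*x + y**2 + 4*y - 11.
  f_y = x**2 + 2*x*y + 4*x + 6*y**2 - 4*y + 7.
Scan x_0 ∈ {−4, ..., 4}. For each x_0, f_y(x_0, y) is a polynomial in y; find its integer roots y ∈ {−4, ..., 4}, then test f_x and f at those candidates.
  x = -4: f_y(-4, y) = 6*y**2 - 12*y + 7; no integer root y with |y| ≤ 4.
  x = -3: f_y(-3, y) = 6*y**2 - 10*y + 4; vanishes at y ∈ {1}. (-3, 1): f_x = 0, f = 0 — SINGULAR.
  x = -2: f_y(-2, y) = 6*y**2 - 8*y + 3; no integer root y with |y| ≤ 4.
  x = -1: f_y(-1, y) = 6*y**2 - 6*y + 4; no integer root y with |y| ≤ 4.
  x = 0: f_y(0, y) = 6*y**2 - 4*y + 7; no integer root y with |y| ≤ 4.
  x = 1: f_y(1, y) = 6*y**2 - 2*y + 12; no integer root y with |y| ≤ 4.
  x = 2: f_y(2, y) = 6*y**2 + 19; no integer root y with |y| ≤ 4.
  x = 3: f_y(3, y) = 6*y**2 + 2*y + 28; no integer root y with |y| ≤ 4.
  x = 4: f_y(4, y) = 6*y**2 + 4*y + 39; no integer root y with |y| ≤ 4.
Only singular point on the grid: (-3, 1).
Classify: substitute x = -3 + u, y = 1 + v and expand: f = u**2*v - u**2 + u*v**2 + 2*v**3 + v**2.
No constant or linear terms (consistent with a singular point). Quadratic part: -u**2 + v**2. Cubic part: u**2*v + u*v**2 + 2*v**3.
The quadratic part v**2 - u**2 = (v − u)(v + u) splits into two distinct linear factors, so there are two distinct tangent lines y − 1 = ±(x − -3) — this is a node (ordinary double point).
Classification: node.


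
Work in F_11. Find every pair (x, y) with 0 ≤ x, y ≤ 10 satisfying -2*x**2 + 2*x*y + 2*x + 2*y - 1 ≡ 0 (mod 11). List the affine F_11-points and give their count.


Affine F_11-points: {(0, 6), (1, 3), (2, 10), (3, 3), (4, 8), (5, 8), (6, 2), (7, 6), (8, 2), (9, 10)}; count = 10.

For each of the 121 pairs (x, y) ∈ F_11², evaluate f(x, y) mod 11. Record the zeros.
  x = 0: [0↦10, 1↦1, 2↦3, 3↦5, 4↦7, 5↦9, 6↦0, 7↦2, 8↦4, 9↦6, 10↦8]  zeros at y ∈ {6}
  x = 1: [0↦10, 1↦3, 2↦7, 3↦0, 4↦4, 5↦8, 6↦1, 7↦5, 8↦9, 9↦2, 10↦6]  zeros at y ∈ {3}
  x = 2: [0↦6, 1↦1, 2↦7, 3↦2, 4↦8, 5↦3, 6↦9, 7↦4, 8↦10, 9↦5, 10↦0]  zeros at y ∈ {10}
  x = 3: [0↦9, 1↦6, 2↦3, 3↦0, 4↦8, 5↦5, 6↦2, 7↦10, 8↦7, 9↦4, 10↦1]  zeros at y ∈ {3}
  x = 4: [0↦8, 1↦7, 2↦6, 3↦5, 4↦4, 5↦3, 6↦2, 7↦1, 8↦0, 9↦10, 10↦9]  zeros at y ∈ {8}
  x = 5: [0↦3, 1↦4, 2↦5, 3↦6, 4↦7, 5↦8, 6↦9, 7↦10, 8↦0, 9↦1, 10↦2]  zeros at y ∈ {8}
  x = 6: [0↦5, 1↦8, 2↦0, 3↦3, 4↦6, 5↦9, 6↦1, 7↦4, 8↦7, 9↦10, 10↦2]  zeros at y ∈ {2}
  x = 7: [0↦3, 1↦8, 2↦2, 3↦7, 4↦1, 5↦6, 6↦0, 7↦5, 8↦10, 9↦4, 10↦9]  zeros at y ∈ {6}
  x = 8: [0↦8, 1↦4, 2↦0, 3↦7, 4↦3, 5↦10, 6↦6, 7↦2, 8↦9, 9↦5, 10↦1]  zeros at y ∈ {2}
  x = 9: [0↦9, 1↦7, 2↦5, 3↦3, 4↦1, 5↦10, 6↦8, 7↦6, 8↦4, 9↦2, 10↦0]  zeros at y ∈ {10}
  x = 10: [0↦6, 1↦6, 2↦6, 3↦6, 4↦6, 5↦6, 6↦6, 7↦6, 8↦6, 9↦6, 10↦6]  zeros at y ∈ ∅
Collecting zeros: affine points = {(0, 6), (1, 3), (2, 10), (3, 3), (4, 8), (5, 8), (6, 2), (7, 6), (8, 2), (9, 10)}.
Total count |C(F_11)_aff| = 10.
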